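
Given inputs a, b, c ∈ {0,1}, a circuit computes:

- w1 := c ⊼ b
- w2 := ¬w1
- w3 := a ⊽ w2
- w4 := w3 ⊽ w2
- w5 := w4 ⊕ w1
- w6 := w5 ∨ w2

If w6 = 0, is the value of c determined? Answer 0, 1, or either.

Both values of c occur among assignments with w6 = 0:
  c=0: a=1, b=0, c=0
  c=1: a=1, b=0, c=1

either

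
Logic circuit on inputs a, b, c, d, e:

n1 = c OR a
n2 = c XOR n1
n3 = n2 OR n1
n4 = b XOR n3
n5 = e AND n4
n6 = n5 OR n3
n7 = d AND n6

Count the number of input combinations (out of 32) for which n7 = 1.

n7 = d AND n6 must be 1, so both d = 1 and n6 = 1.
Enumerating the 32 input combinations, 13 give n7 = 1 and 19 give n7 = 0.

13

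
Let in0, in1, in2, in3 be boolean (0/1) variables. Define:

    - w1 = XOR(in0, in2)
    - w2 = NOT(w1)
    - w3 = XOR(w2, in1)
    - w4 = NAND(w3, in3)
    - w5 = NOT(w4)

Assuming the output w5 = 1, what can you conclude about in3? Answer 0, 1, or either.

w5 = NOT(w4) must be 1, so w4 = 0.
Every assignment with w5 = 1 has in3 = 1; there are 4 such assignment(s).
  in0=0, in1=0, in2=0, in3=1
  in0=0, in1=1, in2=1, in3=1
  in0=1, in1=0, in2=1, in3=1
  in0=1, in1=1, in2=0, in3=1

1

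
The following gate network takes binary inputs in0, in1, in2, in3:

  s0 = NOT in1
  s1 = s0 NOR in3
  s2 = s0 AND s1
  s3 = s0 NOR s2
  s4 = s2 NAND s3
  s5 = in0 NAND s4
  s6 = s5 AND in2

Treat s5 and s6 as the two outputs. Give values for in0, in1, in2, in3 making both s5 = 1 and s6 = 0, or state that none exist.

Check with in0=0 in1=1 in2=0 in3=0:
s0 = NOT in1 = NOT 1 = 0
s1 = s0 NOR in3 = 0 NOR 0 = 1
s2 = s0 AND s1 = 0 AND 1 = 0
s3 = s0 NOR s2 = 0 NOR 0 = 1
s4 = s2 NAND s3 = 0 NAND 1 = 1
s5 = in0 NAND s4 = 0 NAND 1 = 1
s6 = s5 AND in2 = 1 AND 0 = 0
So s5 = 1 and s6 = 0.

in0=0 in1=1 in2=0 in3=0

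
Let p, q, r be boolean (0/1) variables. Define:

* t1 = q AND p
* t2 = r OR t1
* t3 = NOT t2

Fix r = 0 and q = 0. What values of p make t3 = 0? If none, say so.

With r = 0 and q = 0 fixed, none of the 2 settings of p give t3 = 0.
For example, with p=1:
t1 = q AND p = 0 AND 1 = 0
t2 = r OR t1 = 0 OR 0 = 0
t3 = NOT t2 = NOT 0 = 1
giving t3 = 1 ≠ 0.

no solution exists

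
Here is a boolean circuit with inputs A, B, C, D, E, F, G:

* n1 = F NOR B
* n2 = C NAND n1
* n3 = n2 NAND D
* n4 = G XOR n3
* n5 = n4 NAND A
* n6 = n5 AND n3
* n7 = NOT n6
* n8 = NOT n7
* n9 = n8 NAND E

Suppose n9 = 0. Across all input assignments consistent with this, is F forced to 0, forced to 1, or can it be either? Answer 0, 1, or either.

Both values of F occur among assignments with n9 = 0:
  F=0: A=0, B=0, C=0, D=0, E=1, F=0, G=0
  F=1: A=0, B=0, C=0, D=0, E=1, F=1, G=0

either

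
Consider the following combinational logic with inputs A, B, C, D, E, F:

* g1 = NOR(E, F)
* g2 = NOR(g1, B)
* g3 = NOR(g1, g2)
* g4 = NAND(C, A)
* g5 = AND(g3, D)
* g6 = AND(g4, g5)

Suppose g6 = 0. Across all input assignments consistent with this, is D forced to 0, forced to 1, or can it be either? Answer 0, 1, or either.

Both values of D occur among assignments with g6 = 0:
  D=0: A=0, B=0, C=0, D=0, E=0, F=0
  D=1: A=0, B=0, C=0, D=1, E=0, F=0

either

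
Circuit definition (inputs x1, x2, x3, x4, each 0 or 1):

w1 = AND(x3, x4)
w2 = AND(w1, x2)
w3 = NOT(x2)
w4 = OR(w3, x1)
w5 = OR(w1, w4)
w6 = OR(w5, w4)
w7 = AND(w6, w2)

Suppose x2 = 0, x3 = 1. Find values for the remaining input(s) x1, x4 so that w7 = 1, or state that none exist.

With x2 = 0, x3 = 1 fixed, none of the 4 settings of x1, x4 give w7 = 1.
For example, with x1=1, x4=0:
w1 = AND(x3, x4) = AND(1, 0) = 0
w2 = AND(w1, x2) = AND(0, 0) = 0
w3 = NOT(x2) = NOT 0 = 1
w4 = OR(w3, x1) = OR(1, 1) = 1
w5 = OR(w1, w4) = OR(0, 1) = 1
w6 = OR(w5, w4) = OR(1, 1) = 1
w7 = AND(w6, w2) = AND(1, 0) = 0
giving w7 = 0 ≠ 1.

no solution exists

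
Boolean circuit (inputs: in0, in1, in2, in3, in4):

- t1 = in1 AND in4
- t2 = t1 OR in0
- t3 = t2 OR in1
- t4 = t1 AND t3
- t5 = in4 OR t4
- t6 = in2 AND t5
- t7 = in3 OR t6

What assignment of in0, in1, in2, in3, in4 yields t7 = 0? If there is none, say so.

Check with in0=1, in1=0, in2=0, in3=0, in4=0:
t1 = in1 AND in4 = 0 AND 0 = 0
t2 = t1 OR in0 = 0 OR 1 = 1
t3 = t2 OR in1 = 1 OR 0 = 1
t4 = t1 AND t3 = 0 AND 1 = 0
t5 = in4 OR t4 = 0 OR 0 = 0
t6 = in2 AND t5 = 0 AND 0 = 0
t7 = in3 OR t6 = 0 OR 0 = 0
So t7 = 0 as required.

in0=1, in1=0, in2=0, in3=0, in4=0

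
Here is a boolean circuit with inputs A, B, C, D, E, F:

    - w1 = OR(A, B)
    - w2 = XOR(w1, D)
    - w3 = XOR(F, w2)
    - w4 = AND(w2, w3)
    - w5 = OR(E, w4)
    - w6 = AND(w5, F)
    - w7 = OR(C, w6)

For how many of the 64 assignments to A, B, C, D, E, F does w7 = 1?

40

w7 = OR(C, w6) must be 1, so at least one of C, w6 is 1.
Enumerating the 64 input combinations, 40 give w7 = 1 and 24 give w7 = 0.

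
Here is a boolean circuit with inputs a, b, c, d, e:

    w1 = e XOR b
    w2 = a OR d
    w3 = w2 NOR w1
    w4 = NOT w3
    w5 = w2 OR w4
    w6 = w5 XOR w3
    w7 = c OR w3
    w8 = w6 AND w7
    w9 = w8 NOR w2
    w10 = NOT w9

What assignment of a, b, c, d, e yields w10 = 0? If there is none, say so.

w10 = NOT w9 must be 0, so w9 = 1.
w9 = w8 NOR w2 must be 1, so both w8 = 0 and w2 = 0.
w8 = w6 AND w7 must be 0, so at least one of w6, w7 is 0.
Check with a=0, b=1, c=0, d=0, e=0:
w1 = e XOR b = 0 XOR 1 = 1
w2 = a OR d = 0 OR 0 = 0
w3 = w2 NOR w1 = 0 NOR 1 = 0
w4 = NOT w3 = NOT 0 = 1
w5 = w2 OR w4 = 0 OR 1 = 1
w6 = w5 XOR w3 = 1 XOR 0 = 1
w7 = c OR w3 = 0 OR 0 = 0
w8 = w6 AND w7 = 1 AND 0 = 0
w9 = w8 NOR w2 = 0 NOR 0 = 1
w10 = NOT w9 = NOT 1 = 0
So w10 = 0 as required.

a=0, b=1, c=0, d=0, e=0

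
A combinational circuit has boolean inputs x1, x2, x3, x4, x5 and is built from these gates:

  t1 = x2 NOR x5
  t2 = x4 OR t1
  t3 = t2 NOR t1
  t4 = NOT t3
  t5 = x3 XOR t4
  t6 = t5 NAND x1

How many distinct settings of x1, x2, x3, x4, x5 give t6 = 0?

8

t6 = t5 NAND x1 must be 0, so both t5 = 1 and x1 = 1.
Enumerating the 32 input combinations, 8 give t6 = 0 and 24 give t6 = 1.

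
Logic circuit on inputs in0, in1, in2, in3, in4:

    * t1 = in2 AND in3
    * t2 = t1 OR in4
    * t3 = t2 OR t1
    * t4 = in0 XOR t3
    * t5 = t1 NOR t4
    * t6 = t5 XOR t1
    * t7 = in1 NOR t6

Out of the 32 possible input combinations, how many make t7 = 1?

6

t7 = in1 NOR t6 must be 1, so both in1 = 0 and t6 = 0.
t6 = t5 XOR t1 must be 0, so t5 and t1 are equal.
Satisfying assignments:
  in0=0, in1=0, in2=0, in3=0, in4=1
  in0=0, in1=0, in2=0, in3=1, in4=1
  in0=0, in1=0, in2=1, in3=0, in4=1
  in0=1, in1=0, in2=0, in3=0, in4=0
  in0=1, in1=0, in2=0, in3=1, in4=0
  in0=1, in1=0, in2=1, in3=0, in4=0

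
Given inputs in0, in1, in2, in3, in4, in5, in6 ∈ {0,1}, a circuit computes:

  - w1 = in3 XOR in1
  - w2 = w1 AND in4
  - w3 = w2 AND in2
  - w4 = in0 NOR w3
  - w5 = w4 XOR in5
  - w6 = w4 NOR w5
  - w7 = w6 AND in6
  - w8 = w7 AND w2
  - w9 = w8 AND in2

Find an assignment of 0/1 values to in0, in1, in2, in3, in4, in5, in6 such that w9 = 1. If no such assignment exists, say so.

w9 = w8 AND in2 must be 1, so both w8 = 1 and in2 = 1.
w8 = w7 AND w2 must be 1, so both w7 = 1 and w2 = 1.
Check with in0=1 in1=0 in2=1 in3=1 in4=1 in5=0 in6=1:
w1 = in3 XOR in1 = 1 XOR 0 = 1
w2 = w1 AND in4 = 1 AND 1 = 1
w3 = w2 AND in2 = 1 AND 1 = 1
w4 = in0 NOR w3 = 1 NOR 1 = 0
w5 = w4 XOR in5 = 0 XOR 0 = 0
w6 = w4 NOR w5 = 0 NOR 0 = 1
w7 = w6 AND in6 = 1 AND 1 = 1
w8 = w7 AND w2 = 1 AND 1 = 1
w9 = w8 AND in2 = 1 AND 1 = 1
So w9 = 1 as required.

in0=1 in1=0 in2=1 in3=1 in4=1 in5=0 in6=1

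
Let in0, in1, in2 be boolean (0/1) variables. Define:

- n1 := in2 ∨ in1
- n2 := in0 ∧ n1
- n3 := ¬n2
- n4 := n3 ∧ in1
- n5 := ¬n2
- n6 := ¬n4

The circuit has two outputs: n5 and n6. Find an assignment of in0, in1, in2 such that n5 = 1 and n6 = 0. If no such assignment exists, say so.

in0=0, in1=1, in2=1

Check with in0=0, in1=1, in2=1:
n1 = in2 ∨ in1 = 1 ∨ 1 = 1
n2 = in0 ∧ n1 = 0 ∧ 1 = 0
n3 = ¬n2 = ¬0 = 1
n4 = n3 ∧ in1 = 1 ∧ 1 = 1
n5 = ¬n2 = ¬0 = 1
n6 = ¬n4 = ¬1 = 0
So n5 = 1 and n6 = 0.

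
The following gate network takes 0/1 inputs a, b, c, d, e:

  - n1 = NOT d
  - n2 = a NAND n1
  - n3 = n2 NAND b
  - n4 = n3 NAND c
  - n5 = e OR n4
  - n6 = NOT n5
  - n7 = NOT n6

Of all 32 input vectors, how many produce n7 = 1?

27

n7 = NOT n6 must be 1, so n6 = 0.
n6 = NOT n5 must be 0, so n5 = 1.
Enumerating the 32 input combinations, 27 give n7 = 1 and 5 give n7 = 0.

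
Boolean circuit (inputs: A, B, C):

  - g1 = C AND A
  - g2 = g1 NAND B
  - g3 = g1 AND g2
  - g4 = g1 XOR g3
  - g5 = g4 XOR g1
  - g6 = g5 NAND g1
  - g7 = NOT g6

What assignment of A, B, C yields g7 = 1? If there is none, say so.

g7 = NOT g6 must be 1, so g6 = 0.
g6 = g5 NAND g1 must be 0, so both g5 = 1 and g1 = 1.
g5 = g4 XOR g1 must be 1, so g4 and g1 differ.
Check with A=1, B=0, C=1:
g1 = C AND A = 1 AND 1 = 1
g2 = g1 NAND B = 1 NAND 0 = 1
g3 = g1 AND g2 = 1 AND 1 = 1
g4 = g1 XOR g3 = 1 XOR 1 = 0
g5 = g4 XOR g1 = 0 XOR 1 = 1
g6 = g5 NAND g1 = 1 NAND 1 = 0
g7 = NOT g6 = NOT 0 = 1
So g7 = 1 as required.

A=1, B=0, C=1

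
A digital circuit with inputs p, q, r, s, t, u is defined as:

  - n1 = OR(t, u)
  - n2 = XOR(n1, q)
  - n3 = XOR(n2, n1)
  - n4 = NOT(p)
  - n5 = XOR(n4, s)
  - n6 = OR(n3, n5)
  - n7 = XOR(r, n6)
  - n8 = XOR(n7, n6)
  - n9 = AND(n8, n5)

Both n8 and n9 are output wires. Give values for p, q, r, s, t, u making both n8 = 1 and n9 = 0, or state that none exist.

p=0, q=0, r=1, s=1, t=0, u=1

Check with p=0, q=0, r=1, s=1, t=0, u=1:
n1 = OR(t, u) = OR(0, 1) = 1
n2 = XOR(n1, q) = XOR(1, 0) = 1
n3 = XOR(n2, n1) = XOR(1, 1) = 0
n4 = NOT(p) = NOT 0 = 1
n5 = XOR(n4, s) = XOR(1, 1) = 0
n6 = OR(n3, n5) = OR(0, 0) = 0
n7 = XOR(r, n6) = XOR(1, 0) = 1
n8 = XOR(n7, n6) = XOR(1, 0) = 1
n9 = AND(n8, n5) = AND(1, 0) = 0
So n8 = 1 and n9 = 0.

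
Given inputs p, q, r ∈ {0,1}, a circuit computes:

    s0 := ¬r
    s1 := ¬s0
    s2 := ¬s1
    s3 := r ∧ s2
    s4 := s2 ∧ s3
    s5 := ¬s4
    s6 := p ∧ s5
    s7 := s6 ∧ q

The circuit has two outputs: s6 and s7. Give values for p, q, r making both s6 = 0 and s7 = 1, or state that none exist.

Across all 8 input combinations, none give both s6 = 0 and s7 = 1.

no solution exists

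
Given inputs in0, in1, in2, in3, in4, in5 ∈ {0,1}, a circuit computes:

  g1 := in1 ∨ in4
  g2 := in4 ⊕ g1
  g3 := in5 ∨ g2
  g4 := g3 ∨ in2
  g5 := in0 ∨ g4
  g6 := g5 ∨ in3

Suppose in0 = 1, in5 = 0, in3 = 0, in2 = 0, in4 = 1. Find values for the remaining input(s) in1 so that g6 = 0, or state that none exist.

With in0 = 1, in5 = 0, in3 = 0, in2 = 0, in4 = 1 fixed, none of the 2 settings of in1 give g6 = 0.
For example, with in1=0:
g1 = in1 ∨ in4 = 0 ∨ 1 = 1
g2 = in4 ⊕ g1 = 1 ⊕ 1 = 0
g3 = in5 ∨ g2 = 0 ∨ 0 = 0
g4 = g3 ∨ in2 = 0 ∨ 0 = 0
g5 = in0 ∨ g4 = 1 ∨ 0 = 1
g6 = g5 ∨ in3 = 1 ∨ 0 = 1
giving g6 = 1 ≠ 0.

no solution exists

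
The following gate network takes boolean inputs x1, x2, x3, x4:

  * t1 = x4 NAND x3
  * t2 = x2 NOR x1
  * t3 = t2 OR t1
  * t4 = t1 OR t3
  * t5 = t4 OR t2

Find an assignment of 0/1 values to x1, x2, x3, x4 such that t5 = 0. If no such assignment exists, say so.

Check with x1=1, x2=0, x3=1, x4=1:
t1 = x4 NAND x3 = 1 NAND 1 = 0
t2 = x2 NOR x1 = 0 NOR 1 = 0
t3 = t2 OR t1 = 0 OR 0 = 0
t4 = t1 OR t3 = 0 OR 0 = 0
t5 = t4 OR t2 = 0 OR 0 = 0
So t5 = 0 as required.

x1=1, x2=0, x3=1, x4=1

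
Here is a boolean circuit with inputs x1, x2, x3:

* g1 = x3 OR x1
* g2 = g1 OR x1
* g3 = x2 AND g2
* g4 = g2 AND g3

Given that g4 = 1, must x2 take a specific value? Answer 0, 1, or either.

1

g4 = g2 AND g3 must be 1, so both g2 = 1 and g3 = 1.
g2 = g1 OR x1 must be 1, so at least one of g1, x1 is 1.
Every assignment with g4 = 1 has x2 = 1; there are 3 such assignment(s).
  x1=0, x2=1, x3=1
  x1=1, x2=1, x3=0
  x1=1, x2=1, x3=1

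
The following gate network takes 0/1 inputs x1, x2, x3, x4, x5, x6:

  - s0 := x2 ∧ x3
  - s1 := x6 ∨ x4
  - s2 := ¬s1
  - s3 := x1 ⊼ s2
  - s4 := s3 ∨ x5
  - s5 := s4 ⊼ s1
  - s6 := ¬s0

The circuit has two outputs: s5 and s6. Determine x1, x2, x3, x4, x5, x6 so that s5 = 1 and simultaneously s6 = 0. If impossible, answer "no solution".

Check with x1=1 x2=1 x3=1 x4=0 x5=1 x6=0:
s0 = x2 ∧ x3 = 1 ∧ 1 = 1
s1 = x6 ∨ x4 = 0 ∨ 0 = 0
s2 = ¬s1 = ¬0 = 1
s3 = x1 ⊼ s2 = 1 ⊼ 1 = 0
s4 = s3 ∨ x5 = 0 ∨ 1 = 1
s5 = s4 ⊼ s1 = 1 ⊼ 0 = 1
s6 = ¬s0 = ¬1 = 0
So s5 = 1 and s6 = 0.

x1=1 x2=1 x3=1 x4=0 x5=1 x6=0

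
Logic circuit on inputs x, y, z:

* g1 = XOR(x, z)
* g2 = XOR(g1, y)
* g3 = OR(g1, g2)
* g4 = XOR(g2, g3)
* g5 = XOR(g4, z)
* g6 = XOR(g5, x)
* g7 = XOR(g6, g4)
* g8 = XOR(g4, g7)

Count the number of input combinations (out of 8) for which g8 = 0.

g8 = XOR(g4, g7) must be 0, so g4 and g7 are equal.
Enumerating the 8 input combinations, 6 give g8 = 0 and 2 give g8 = 1.

6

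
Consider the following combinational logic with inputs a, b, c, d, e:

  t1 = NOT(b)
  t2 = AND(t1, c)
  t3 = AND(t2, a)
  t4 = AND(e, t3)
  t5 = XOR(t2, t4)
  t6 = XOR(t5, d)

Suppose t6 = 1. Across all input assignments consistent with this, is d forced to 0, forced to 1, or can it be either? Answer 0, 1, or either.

either

Both values of d occur among assignments with t6 = 1:
  d=0: a=0, b=0, c=1, d=0, e=0
  d=1: a=0, b=0, c=0, d=1, e=0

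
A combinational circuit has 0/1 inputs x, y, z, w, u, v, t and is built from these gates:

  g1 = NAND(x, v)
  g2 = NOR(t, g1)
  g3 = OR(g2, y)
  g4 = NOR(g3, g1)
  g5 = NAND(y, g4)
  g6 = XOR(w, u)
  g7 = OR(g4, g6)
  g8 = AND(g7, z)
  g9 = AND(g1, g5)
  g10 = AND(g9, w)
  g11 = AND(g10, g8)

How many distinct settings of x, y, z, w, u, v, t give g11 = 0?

g11 = AND(g10, g8) must be 0, so at least one of g10, g8 is 0.
Enumerating the 128 input combinations, 116 give g11 = 0 and 12 give g11 = 1.

116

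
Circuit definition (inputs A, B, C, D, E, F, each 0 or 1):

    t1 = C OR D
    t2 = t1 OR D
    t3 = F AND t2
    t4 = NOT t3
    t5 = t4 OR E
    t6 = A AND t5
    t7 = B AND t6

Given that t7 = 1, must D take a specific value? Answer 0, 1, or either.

Both values of D occur among assignments with t7 = 1:
  D=0: A=1, B=1, C=0, D=0, E=0, F=0
  D=1: A=1, B=1, C=0, D=1, E=0, F=0

either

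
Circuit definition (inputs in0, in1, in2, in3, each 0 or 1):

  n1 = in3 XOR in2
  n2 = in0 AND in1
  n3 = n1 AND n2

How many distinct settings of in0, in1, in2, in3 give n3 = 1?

2

n3 = n1 AND n2 must be 1, so both n1 = 1 and n2 = 1.
n1 = in3 XOR in2 must be 1, so in3 and in2 differ.
n2 = in0 AND in1 must be 1, so both in0 = 1 and in1 = 1.
Satisfying assignments:
  in0=1, in1=1, in2=0, in3=1
  in0=1, in1=1, in2=1, in3=0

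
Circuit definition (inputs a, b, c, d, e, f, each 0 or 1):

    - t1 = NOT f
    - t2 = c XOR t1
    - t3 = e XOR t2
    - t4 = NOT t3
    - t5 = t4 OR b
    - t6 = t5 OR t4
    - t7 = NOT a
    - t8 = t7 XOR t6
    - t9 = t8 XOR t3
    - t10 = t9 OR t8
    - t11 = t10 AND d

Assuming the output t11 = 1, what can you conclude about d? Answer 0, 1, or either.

t11 = t10 AND d must be 1, so both t10 = 1 and d = 1.
t10 = t9 OR t8 must be 1, so at least one of t9, t8 is 1.
Every assignment with t11 = 1 has d = 1; there are 24 such assignment(s).

1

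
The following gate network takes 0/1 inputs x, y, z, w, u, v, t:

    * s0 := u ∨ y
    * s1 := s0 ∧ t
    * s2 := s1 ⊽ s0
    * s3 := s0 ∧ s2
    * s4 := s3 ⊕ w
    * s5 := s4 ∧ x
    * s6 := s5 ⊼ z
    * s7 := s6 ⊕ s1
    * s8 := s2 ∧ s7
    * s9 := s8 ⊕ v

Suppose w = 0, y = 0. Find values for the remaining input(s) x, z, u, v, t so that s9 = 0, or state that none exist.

Check with w = 0, y = 0 and x=0, z=0, u=1, v=0, t=1:
s0 = u ∨ y = 1 ∨ 0 = 1
s1 = s0 ∧ t = 1 ∧ 1 = 1
s2 = s1 ⊽ s0 = 1 ⊽ 1 = 0
s3 = s0 ∧ s2 = 1 ∧ 0 = 0
s4 = s3 ⊕ w = 0 ⊕ 0 = 0
s5 = s4 ∧ x = 0 ∧ 0 = 0
s6 = s5 ⊼ z = 0 ⊼ 0 = 1
s7 = s6 ⊕ s1 = 1 ⊕ 1 = 0
s8 = s2 ∧ s7 = 0 ∧ 0 = 0
s9 = s8 ⊕ v = 0 ⊕ 0 = 0
So s9 = 0.

x=0 z=0 u=1 v=0 t=1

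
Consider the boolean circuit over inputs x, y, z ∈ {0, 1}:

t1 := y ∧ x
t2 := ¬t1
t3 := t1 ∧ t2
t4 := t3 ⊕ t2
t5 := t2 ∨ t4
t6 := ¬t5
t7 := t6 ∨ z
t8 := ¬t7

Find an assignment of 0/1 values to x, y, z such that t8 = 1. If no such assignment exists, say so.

t8 = ¬t7 must be 1, so t7 = 0.
t7 = t6 ∨ z must be 0, so both t6 = 0 and z = 0.
Check with x=0, y=1, z=0:
t1 = y ∧ x = 1 ∧ 0 = 0
t2 = ¬t1 = ¬0 = 1
t3 = t1 ∧ t2 = 0 ∧ 1 = 0
t4 = t3 ⊕ t2 = 0 ⊕ 1 = 1
t5 = t2 ∨ t4 = 1 ∨ 1 = 1
t6 = ¬t5 = ¬1 = 0
t7 = t6 ∨ z = 0 ∨ 0 = 0
t8 = ¬t7 = ¬0 = 1
So t8 = 1 as required.

x=0, y=1, z=0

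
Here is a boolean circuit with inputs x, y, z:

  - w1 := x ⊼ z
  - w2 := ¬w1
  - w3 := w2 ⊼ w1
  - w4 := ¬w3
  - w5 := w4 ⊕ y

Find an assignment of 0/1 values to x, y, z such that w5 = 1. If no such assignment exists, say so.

w5 = w4 ⊕ y must be 1, so w4 and y differ.
Check with x=0, y=1, z=0:
w1 = x ⊼ z = 0 ⊼ 0 = 1
w2 = ¬w1 = ¬1 = 0
w3 = w2 ⊼ w1 = 0 ⊼ 1 = 1
w4 = ¬w3 = ¬1 = 0
w5 = w4 ⊕ y = 0 ⊕ 1 = 1
So w5 = 1 as required.

x=0, y=1, z=0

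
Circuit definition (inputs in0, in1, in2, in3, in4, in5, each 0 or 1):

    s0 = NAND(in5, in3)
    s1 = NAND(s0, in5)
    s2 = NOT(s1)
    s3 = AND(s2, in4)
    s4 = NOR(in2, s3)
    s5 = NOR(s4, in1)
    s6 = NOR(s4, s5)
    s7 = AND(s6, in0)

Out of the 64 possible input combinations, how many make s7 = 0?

55

s7 = AND(s6, in0) must be 0, so at least one of s6, in0 is 0.
Enumerating the 64 input combinations, 55 give s7 = 0 and 9 give s7 = 1.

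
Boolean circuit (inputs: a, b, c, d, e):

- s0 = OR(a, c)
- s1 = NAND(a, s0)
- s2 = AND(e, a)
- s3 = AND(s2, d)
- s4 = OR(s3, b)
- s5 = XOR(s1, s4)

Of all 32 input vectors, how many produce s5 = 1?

s5 = XOR(s1, s4) must be 1, so s1 and s4 differ.
Enumerating the 32 input combinations, 18 give s5 = 1 and 14 give s5 = 0.

18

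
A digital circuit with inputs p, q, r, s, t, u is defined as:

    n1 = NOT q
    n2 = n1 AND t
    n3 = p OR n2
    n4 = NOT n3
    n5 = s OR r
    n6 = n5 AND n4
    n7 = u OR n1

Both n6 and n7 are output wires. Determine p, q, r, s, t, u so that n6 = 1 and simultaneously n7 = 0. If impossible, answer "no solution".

Check with p=0, q=1, r=1, s=1, t=0, u=0:
n1 = NOT q = NOT 1 = 0
n2 = n1 AND t = 0 AND 0 = 0
n3 = p OR n2 = 0 OR 0 = 0
n4 = NOT n3 = NOT 0 = 1
n5 = s OR r = 1 OR 1 = 1
n6 = n5 AND n4 = 1 AND 1 = 1
n7 = u OR n1 = 0 OR 0 = 0
So n6 = 1 and n7 = 0.

p=0, q=1, r=1, s=1, t=0, u=0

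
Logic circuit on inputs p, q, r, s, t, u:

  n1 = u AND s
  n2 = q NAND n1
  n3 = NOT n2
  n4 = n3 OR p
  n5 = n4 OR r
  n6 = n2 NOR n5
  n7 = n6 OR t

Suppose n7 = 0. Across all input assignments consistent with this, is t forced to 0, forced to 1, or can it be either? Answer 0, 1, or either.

0

n7 = n6 OR t must be 0, so both n6 = 0 and t = 0.
n6 = n2 NOR n5 must be 0, so at least one of n2, n5 is 1.
Every assignment with n7 = 0 has t = 0; there are 32 such assignment(s).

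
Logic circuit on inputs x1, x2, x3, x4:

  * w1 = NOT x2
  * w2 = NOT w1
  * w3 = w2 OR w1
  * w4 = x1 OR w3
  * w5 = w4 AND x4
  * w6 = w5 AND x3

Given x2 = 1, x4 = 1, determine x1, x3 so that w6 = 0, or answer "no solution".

x1=0, x3=0

w6 = w5 AND x3 must be 0, so at least one of w5, x3 is 0.
Check with x2 = 1, x4 = 1 and x1=0, x3=0:
w1 = NOT x2 = NOT 1 = 0
w2 = NOT w1 = NOT 0 = 1
w3 = w2 OR w1 = 1 OR 0 = 1
w4 = x1 OR w3 = 0 OR 1 = 1
w5 = w4 AND x4 = 1 AND 1 = 1
w6 = w5 AND x3 = 1 AND 0 = 0
So w6 = 0.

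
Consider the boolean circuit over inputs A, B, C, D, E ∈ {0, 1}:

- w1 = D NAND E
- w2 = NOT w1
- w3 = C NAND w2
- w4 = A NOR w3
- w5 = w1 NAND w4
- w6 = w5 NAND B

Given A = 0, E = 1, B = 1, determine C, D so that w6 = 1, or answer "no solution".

no solution exists

With A = 0, E = 1, B = 1 fixed, none of the 4 settings of C, D give w6 = 1.
For example, with C=0, D=0:
w1 = D NAND E = 0 NAND 1 = 1
w2 = NOT w1 = NOT 1 = 0
w3 = C NAND w2 = 0 NAND 0 = 1
w4 = A NOR w3 = 0 NOR 1 = 0
w5 = w1 NAND w4 = 1 NAND 0 = 1
w6 = w5 NAND B = 1 NAND 1 = 0
giving w6 = 0 ≠ 1.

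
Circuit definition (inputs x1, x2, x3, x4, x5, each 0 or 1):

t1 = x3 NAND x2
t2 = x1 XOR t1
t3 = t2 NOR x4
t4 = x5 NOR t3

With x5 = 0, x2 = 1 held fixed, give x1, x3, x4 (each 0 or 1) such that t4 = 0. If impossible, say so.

x1=0, x3=1, x4=0

t4 = x5 NOR t3 must be 0, so at least one of x5, t3 is 1.
Check with x5 = 0, x2 = 1 and x1=0, x3=1, x4=0:
t1 = x3 NAND x2 = 1 NAND 1 = 0
t2 = x1 XOR t1 = 0 XOR 0 = 0
t3 = t2 NOR x4 = 0 NOR 0 = 1
t4 = x5 NOR t3 = 0 NOR 1 = 0
So t4 = 0.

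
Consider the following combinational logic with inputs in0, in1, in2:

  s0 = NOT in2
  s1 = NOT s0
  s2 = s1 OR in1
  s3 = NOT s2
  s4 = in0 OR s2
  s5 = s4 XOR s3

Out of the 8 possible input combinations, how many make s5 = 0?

s5 = s4 XOR s3 must be 0, so s4 and s3 are equal.
Enumerating the 8 input combinations, 1 give s5 = 0 and 7 give s5 = 1.

1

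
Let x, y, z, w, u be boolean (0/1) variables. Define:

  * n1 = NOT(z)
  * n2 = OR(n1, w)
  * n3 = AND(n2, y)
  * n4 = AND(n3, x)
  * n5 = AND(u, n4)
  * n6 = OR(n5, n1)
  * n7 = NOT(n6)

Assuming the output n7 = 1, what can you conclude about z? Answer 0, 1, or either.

n7 = NOT(n6) must be 1, so n6 = 0.
n6 = OR(n5, n1) must be 0, so both n5 = 0 and n1 = 0.
Every assignment with n7 = 1 has z = 1; there are 15 such assignment(s).

1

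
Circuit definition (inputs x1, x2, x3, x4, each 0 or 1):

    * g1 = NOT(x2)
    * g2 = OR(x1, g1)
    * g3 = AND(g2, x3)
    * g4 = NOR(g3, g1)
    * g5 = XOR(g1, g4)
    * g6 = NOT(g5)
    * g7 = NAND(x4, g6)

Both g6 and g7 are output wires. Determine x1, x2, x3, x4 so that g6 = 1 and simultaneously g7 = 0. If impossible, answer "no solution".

x1=1, x2=1, x3=1, x4=1

Check with x1=1, x2=1, x3=1, x4=1:
g1 = NOT(x2) = NOT 1 = 0
g2 = OR(x1, g1) = OR(1, 0) = 1
g3 = AND(g2, x3) = AND(1, 1) = 1
g4 = NOR(g3, g1) = NOR(1, 0) = 0
g5 = XOR(g1, g4) = XOR(0, 0) = 0
g6 = NOT(g5) = NOT 0 = 1
g7 = NAND(x4, g6) = NAND(1, 1) = 0
So g6 = 1 and g7 = 0.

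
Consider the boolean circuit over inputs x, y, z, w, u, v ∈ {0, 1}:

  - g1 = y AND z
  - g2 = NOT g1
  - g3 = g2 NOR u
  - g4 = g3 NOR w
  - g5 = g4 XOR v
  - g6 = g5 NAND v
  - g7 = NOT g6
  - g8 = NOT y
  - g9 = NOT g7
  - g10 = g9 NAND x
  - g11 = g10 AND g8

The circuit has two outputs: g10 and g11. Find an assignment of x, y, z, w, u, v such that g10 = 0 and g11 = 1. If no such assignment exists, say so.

no solution exists

Across all 64 input combinations, none give both g10 = 0 and g11 = 1.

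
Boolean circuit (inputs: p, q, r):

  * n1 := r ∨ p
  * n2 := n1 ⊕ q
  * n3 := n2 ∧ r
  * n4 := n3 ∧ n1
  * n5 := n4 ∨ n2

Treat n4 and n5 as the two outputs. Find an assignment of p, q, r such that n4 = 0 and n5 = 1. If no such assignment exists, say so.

Check with p=1, q=0, r=0:
n1 = r ∨ p = 0 ∨ 1 = 1
n2 = n1 ⊕ q = 1 ⊕ 0 = 1
n3 = n2 ∧ r = 1 ∧ 0 = 0
n4 = n3 ∧ n1 = 0 ∧ 1 = 0
n5 = n4 ∨ n2 = 0 ∨ 1 = 1
So n4 = 0 and n5 = 1.

p=1, q=0, r=0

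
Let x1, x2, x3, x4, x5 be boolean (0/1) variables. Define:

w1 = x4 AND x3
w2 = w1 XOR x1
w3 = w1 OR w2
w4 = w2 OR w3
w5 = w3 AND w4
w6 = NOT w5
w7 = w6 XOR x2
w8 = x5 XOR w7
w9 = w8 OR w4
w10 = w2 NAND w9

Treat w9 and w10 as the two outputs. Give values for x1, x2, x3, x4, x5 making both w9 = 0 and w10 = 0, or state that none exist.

no solution exists

Across all 32 input combinations, none give both w9 = 0 and w10 = 0.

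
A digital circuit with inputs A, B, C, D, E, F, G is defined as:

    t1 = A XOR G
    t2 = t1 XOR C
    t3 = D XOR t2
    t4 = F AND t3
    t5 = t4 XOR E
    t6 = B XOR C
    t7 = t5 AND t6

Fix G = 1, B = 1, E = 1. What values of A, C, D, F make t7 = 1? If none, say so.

t7 = t5 AND t6 must be 1, so both t5 = 1 and t6 = 1.
Check with G = 1, B = 1, E = 1 and A=0, C=0, D=1, F=0:
t1 = A XOR G = 0 XOR 1 = 1
t2 = t1 XOR C = 1 XOR 0 = 1
t3 = D XOR t2 = 1 XOR 1 = 0
t4 = F AND t3 = 0 AND 0 = 0
t5 = t4 XOR E = 0 XOR 1 = 1
t6 = B XOR C = 1 XOR 0 = 1
t7 = t5 AND t6 = 1 AND 1 = 1
So t7 = 1.

A=0, C=0, D=1, F=0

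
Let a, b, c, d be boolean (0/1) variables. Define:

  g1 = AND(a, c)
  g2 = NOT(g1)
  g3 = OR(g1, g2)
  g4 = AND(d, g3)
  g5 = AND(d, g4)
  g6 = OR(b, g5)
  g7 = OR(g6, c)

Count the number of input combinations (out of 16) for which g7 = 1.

g7 = OR(g6, c) must be 1, so at least one of g6, c is 1.
Enumerating the 16 input combinations, 14 give g7 = 1 and 2 give g7 = 0.

14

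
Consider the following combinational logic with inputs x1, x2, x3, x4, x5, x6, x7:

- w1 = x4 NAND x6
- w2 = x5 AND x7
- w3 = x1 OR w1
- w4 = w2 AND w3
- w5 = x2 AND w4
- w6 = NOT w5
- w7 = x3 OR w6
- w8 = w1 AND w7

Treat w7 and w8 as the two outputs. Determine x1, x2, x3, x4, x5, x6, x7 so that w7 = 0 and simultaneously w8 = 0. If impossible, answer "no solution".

x1=0 x2=1 x3=0 x4=0 x5=1 x6=1 x7=1

Check with x1=0 x2=1 x3=0 x4=0 x5=1 x6=1 x7=1:
w1 = x4 NAND x6 = 0 NAND 1 = 1
w2 = x5 AND x7 = 1 AND 1 = 1
w3 = x1 OR w1 = 0 OR 1 = 1
w4 = w2 AND w3 = 1 AND 1 = 1
w5 = x2 AND w4 = 1 AND 1 = 1
w6 = NOT w5 = NOT 1 = 0
w7 = x3 OR w6 = 0 OR 0 = 0
w8 = w1 AND w7 = 1 AND 0 = 0
So w7 = 0 and w8 = 0.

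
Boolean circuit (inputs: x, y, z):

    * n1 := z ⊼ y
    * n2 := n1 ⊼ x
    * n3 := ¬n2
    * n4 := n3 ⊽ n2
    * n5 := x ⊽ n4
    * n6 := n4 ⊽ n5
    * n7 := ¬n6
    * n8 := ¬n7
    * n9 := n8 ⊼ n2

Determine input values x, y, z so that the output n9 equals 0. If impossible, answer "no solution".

x=1, y=1, z=1

n9 = n8 ⊼ n2 must be 0, so both n8 = 1 and n2 = 1.
n8 = ¬n7 must be 1, so n7 = 0.
n2 = n1 ⊼ x must be 1, so at least one of n1, x is 0.
Check with x=1, y=1, z=1:
n1 = z ⊼ y = 1 ⊼ 1 = 0
n2 = n1 ⊼ x = 0 ⊼ 1 = 1
n3 = ¬n2 = ¬1 = 0
n4 = n3 ⊽ n2 = 0 ⊽ 1 = 0
n5 = x ⊽ n4 = 1 ⊽ 0 = 0
n6 = n4 ⊽ n5 = 0 ⊽ 0 = 1
n7 = ¬n6 = ¬1 = 0
n8 = ¬n7 = ¬0 = 1
n9 = n8 ⊼ n2 = 1 ⊼ 1 = 0
So n9 = 0 as required.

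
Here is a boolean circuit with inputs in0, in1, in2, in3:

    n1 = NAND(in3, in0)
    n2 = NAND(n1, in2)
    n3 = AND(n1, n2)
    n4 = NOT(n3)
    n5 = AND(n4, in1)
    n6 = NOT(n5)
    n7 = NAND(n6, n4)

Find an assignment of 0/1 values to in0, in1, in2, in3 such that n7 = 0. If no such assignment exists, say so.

in0=0, in1=0, in2=1, in3=1

Check with in0=0, in1=0, in2=1, in3=1:
n1 = NAND(in3, in0) = NAND(1, 0) = 1
n2 = NAND(n1, in2) = NAND(1, 1) = 0
n3 = AND(n1, n2) = AND(1, 0) = 0
n4 = NOT(n3) = NOT 0 = 1
n5 = AND(n4, in1) = AND(1, 0) = 0
n6 = NOT(n5) = NOT 0 = 1
n7 = NAND(n6, n4) = NAND(1, 1) = 0
So n7 = 0 as required.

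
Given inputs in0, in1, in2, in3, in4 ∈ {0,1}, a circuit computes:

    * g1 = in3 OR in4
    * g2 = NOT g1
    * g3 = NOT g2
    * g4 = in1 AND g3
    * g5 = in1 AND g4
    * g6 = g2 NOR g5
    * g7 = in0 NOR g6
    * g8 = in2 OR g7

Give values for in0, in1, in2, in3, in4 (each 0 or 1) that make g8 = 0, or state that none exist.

Check with in0=0, in1=0, in2=0, in3=1, in4=0:
g1 = in3 OR in4 = 1 OR 0 = 1
g2 = NOT g1 = NOT 1 = 0
g3 = NOT g2 = NOT 0 = 1
g4 = in1 AND g3 = 0 AND 1 = 0
g5 = in1 AND g4 = 0 AND 0 = 0
g6 = g2 NOR g5 = 0 NOR 0 = 1
g7 = in0 NOR g6 = 0 NOR 1 = 0
g8 = in2 OR g7 = 0 OR 0 = 0
So g8 = 0 as required.

in0=0, in1=0, in2=0, in3=1, in4=0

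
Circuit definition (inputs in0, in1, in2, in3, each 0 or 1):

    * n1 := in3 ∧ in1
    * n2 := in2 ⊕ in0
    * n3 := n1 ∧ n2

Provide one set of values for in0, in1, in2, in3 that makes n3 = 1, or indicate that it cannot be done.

n3 = n1 ∧ n2 must be 1, so both n1 = 1 and n2 = 1.
n1 = in3 ∧ in1 must be 1, so both in3 = 1 and in1 = 1.
n2 = in2 ⊕ in0 must be 1, so in2 and in0 differ.
Check with in0=0 in1=1 in2=1 in3=1:
n1 = in3 ∧ in1 = 1 ∧ 1 = 1
n2 = in2 ⊕ in0 = 1 ⊕ 0 = 1
n3 = n1 ∧ n2 = 1 ∧ 1 = 1
So n3 = 1 as required.

in0=0 in1=1 in2=1 in3=1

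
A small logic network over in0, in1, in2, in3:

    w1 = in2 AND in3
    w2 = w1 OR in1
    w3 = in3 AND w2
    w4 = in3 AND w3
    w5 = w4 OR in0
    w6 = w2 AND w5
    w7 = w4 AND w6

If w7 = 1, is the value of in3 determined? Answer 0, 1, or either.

w7 = w4 AND w6 must be 1, so both w4 = 1 and w6 = 1.
w4 = in3 AND w3 must be 1, so both in3 = 1 and w3 = 1.
w6 = w2 AND w5 must be 1, so both w2 = 1 and w5 = 1.
Every assignment with w7 = 1 has in3 = 1; there are 6 such assignment(s).

1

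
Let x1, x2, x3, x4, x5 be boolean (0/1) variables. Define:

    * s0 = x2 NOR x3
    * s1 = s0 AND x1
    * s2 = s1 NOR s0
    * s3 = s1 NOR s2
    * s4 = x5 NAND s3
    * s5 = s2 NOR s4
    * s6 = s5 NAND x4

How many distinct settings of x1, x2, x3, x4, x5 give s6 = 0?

1

s6 = s5 NAND x4 must be 0, so both s5 = 1 and x4 = 1.
s5 = s2 NOR s4 must be 1, so both s2 = 0 and s4 = 0.
s2 = s1 NOR s0 must be 0, so at least one of s1, s0 is 1.
Satisfying assignments:
  x1=0, x2=0, x3=0, x4=1, x5=1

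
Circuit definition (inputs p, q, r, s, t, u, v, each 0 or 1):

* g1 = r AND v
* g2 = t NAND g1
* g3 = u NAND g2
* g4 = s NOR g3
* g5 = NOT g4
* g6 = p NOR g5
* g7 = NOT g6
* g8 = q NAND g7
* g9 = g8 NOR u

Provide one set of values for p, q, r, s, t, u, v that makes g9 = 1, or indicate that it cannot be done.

g9 = g8 NOR u must be 1, so both g8 = 0 and u = 0.
g8 = q NAND g7 must be 0, so both q = 1 and g7 = 1.
g7 = NOT g6 must be 1, so g6 = 0.
Check with p=0, q=1, r=0, s=1, t=0, u=0, v=0:
g1 = r AND v = 0 AND 0 = 0
g2 = t NAND g1 = 0 NAND 0 = 1
g3 = u NAND g2 = 0 NAND 1 = 1
g4 = s NOR g3 = 1 NOR 1 = 0
g5 = NOT g4 = NOT 0 = 1
g6 = p NOR g5 = 0 NOR 1 = 0
g7 = NOT g6 = NOT 0 = 1
g8 = q NAND g7 = 1 NAND 1 = 0
g9 = g8 NOR u = 0 NOR 0 = 1
So g9 = 1 as required.

p=0, q=1, r=0, s=1, t=0, u=0, v=0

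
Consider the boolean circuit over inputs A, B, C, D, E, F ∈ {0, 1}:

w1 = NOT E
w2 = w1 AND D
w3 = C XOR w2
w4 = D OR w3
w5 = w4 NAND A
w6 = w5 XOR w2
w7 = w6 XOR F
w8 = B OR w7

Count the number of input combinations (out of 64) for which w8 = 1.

48

w8 = B OR w7 must be 1, so at least one of B, w7 is 1.
Enumerating the 64 input combinations, 48 give w8 = 1 and 16 give w8 = 0.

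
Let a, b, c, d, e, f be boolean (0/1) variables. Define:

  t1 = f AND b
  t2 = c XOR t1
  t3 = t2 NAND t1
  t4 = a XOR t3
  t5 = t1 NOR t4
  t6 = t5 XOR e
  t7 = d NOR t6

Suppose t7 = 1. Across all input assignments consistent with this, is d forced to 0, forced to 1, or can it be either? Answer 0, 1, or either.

0

t7 = d NOR t6 must be 1, so both d = 0 and t6 = 0.
t6 = t5 XOR e must be 0, so t5 and e are equal.
Every assignment with t7 = 1 has d = 0; there are 16 such assignment(s).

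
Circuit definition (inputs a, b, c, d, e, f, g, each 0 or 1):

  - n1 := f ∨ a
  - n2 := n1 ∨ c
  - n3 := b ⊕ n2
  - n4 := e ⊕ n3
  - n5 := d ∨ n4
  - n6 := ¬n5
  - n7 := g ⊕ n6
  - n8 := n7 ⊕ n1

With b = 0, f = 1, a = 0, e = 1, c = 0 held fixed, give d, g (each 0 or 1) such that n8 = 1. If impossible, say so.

n8 = n7 ⊕ n1 must be 1, so n7 and n1 differ.
Check with b = 0, f = 1, a = 0, e = 1, c = 0 and d=0, g=1:
n1 = f ∨ a = 1 ∨ 0 = 1
n2 = n1 ∨ c = 1 ∨ 0 = 1
n3 = b ⊕ n2 = 0 ⊕ 1 = 1
n4 = e ⊕ n3 = 1 ⊕ 1 = 0
n5 = d ∨ n4 = 0 ∨ 0 = 0
n6 = ¬n5 = ¬0 = 1
n7 = g ⊕ n6 = 1 ⊕ 1 = 0
n8 = n7 ⊕ n1 = 0 ⊕ 1 = 1
So n8 = 1.

d=0, g=1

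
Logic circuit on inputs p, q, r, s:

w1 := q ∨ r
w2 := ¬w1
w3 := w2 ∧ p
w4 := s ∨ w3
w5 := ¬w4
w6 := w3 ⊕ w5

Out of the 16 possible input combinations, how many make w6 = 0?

7

w6 = w3 ⊕ w5 must be 0, so w3 and w5 are equal.
Enumerating the 16 input combinations, 7 give w6 = 0 and 9 give w6 = 1.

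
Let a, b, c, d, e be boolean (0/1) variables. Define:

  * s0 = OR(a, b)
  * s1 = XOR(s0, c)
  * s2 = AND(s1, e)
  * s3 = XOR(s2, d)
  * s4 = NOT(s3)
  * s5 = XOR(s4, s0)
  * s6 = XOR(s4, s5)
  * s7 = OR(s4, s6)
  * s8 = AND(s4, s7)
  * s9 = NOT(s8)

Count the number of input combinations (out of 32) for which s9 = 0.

s9 = NOT(s8) must be 0, so s8 = 1.
s8 = AND(s4, s7) must be 1, so both s4 = 1 and s7 = 1.
Enumerating the 32 input combinations, 16 give s9 = 0 and 16 give s9 = 1.

16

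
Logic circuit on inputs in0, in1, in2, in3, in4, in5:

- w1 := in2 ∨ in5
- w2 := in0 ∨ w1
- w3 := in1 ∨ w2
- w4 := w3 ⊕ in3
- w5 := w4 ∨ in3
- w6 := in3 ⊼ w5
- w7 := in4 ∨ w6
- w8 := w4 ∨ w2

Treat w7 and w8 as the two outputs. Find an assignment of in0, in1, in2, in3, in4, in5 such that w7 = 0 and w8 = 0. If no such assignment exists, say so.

in0=0, in1=1, in2=0, in3=1, in4=0, in5=0

Check with in0=0, in1=1, in2=0, in3=1, in4=0, in5=0:
w1 = in2 ∨ in5 = 0 ∨ 0 = 0
w2 = in0 ∨ w1 = 0 ∨ 0 = 0
w3 = in1 ∨ w2 = 1 ∨ 0 = 1
w4 = w3 ⊕ in3 = 1 ⊕ 1 = 0
w5 = w4 ∨ in3 = 0 ∨ 1 = 1
w6 = in3 ⊼ w5 = 1 ⊼ 1 = 0
w7 = in4 ∨ w6 = 0 ∨ 0 = 0
w8 = w4 ∨ w2 = 0 ∨ 0 = 0
So w7 = 0 and w8 = 0.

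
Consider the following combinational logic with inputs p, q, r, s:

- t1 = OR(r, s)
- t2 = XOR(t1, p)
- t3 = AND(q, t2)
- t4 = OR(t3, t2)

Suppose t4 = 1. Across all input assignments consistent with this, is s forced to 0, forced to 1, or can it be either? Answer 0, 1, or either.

Both values of s occur among assignments with t4 = 1:
  s=0: p=0, q=0, r=1, s=0
  s=1: p=0, q=0, r=0, s=1

either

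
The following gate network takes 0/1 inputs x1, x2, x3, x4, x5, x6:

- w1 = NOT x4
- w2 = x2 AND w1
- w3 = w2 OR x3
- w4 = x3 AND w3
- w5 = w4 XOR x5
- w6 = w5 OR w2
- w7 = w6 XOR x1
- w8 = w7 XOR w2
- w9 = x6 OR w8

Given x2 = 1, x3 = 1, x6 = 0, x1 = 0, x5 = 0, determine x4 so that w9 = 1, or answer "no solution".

w9 = x6 OR w8 must be 1, so at least one of x6, w8 is 1.
Check with x2 = 1, x3 = 1, x6 = 0, x1 = 0, x5 = 0 and x4=1:
w1 = NOT x4 = NOT 1 = 0
w2 = x2 AND w1 = 1 AND 0 = 0
w3 = w2 OR x3 = 0 OR 1 = 1
w4 = x3 AND w3 = 1 AND 1 = 1
w5 = w4 XOR x5 = 1 XOR 0 = 1
w6 = w5 OR w2 = 1 OR 0 = 1
w7 = w6 XOR x1 = 1 XOR 0 = 1
w8 = w7 XOR w2 = 1 XOR 0 = 1
w9 = x6 OR w8 = 0 OR 1 = 1
So w9 = 1.

x4=1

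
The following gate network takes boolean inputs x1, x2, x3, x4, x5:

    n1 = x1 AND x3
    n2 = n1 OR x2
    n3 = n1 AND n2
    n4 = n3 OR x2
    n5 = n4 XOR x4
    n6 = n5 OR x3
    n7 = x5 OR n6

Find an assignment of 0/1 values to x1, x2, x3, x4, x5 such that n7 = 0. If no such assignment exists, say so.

n7 = x5 OR n6 must be 0, so both x5 = 0 and n6 = 0.
n6 = n5 OR x3 must be 0, so both n5 = 0 and x3 = 0.
Check with x1=1, x2=0, x3=0, x4=0, x5=0:
n1 = x1 AND x3 = 1 AND 0 = 0
n2 = n1 OR x2 = 0 OR 0 = 0
n3 = n1 AND n2 = 0 AND 0 = 0
n4 = n3 OR x2 = 0 OR 0 = 0
n5 = n4 XOR x4 = 0 XOR 0 = 0
n6 = n5 OR x3 = 0 OR 0 = 0
n7 = x5 OR n6 = 0 OR 0 = 0
So n7 = 0 as required.

x1=1, x2=0, x3=0, x4=0, x5=0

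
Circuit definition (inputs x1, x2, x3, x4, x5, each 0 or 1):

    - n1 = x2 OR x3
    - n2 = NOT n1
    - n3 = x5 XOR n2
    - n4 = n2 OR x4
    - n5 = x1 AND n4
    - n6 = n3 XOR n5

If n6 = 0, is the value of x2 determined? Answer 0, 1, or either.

either

Both values of x2 occur among assignments with n6 = 0:
  x2=0: x1=0, x2=0, x3=0, x4=0, x5=1
  x2=1: x1=0, x2=1, x3=0, x4=0, x5=0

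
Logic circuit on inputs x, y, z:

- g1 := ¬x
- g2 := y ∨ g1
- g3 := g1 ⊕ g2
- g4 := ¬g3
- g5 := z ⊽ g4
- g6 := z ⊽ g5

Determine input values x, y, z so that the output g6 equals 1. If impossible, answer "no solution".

x=0 y=1 z=0

g6 = z ⊽ g5 must be 1, so both z = 0 and g5 = 0.
g5 = z ⊽ g4 must be 0, so at least one of z, g4 is 1.
Check with x=0 y=1 z=0:
g1 = ¬x = ¬0 = 1
g2 = y ∨ g1 = 1 ∨ 1 = 1
g3 = g1 ⊕ g2 = 1 ⊕ 1 = 0
g4 = ¬g3 = ¬0 = 1
g5 = z ⊽ g4 = 0 ⊽ 1 = 0
g6 = z ⊽ g5 = 0 ⊽ 0 = 1
So g6 = 1 as required.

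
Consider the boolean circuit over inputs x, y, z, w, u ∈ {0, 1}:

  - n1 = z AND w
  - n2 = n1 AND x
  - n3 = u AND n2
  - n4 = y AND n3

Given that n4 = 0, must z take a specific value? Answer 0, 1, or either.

Both values of z occur among assignments with n4 = 0:
  z=0: x=0, y=0, z=0, w=0, u=0
  z=1: x=0, y=0, z=1, w=0, u=0

either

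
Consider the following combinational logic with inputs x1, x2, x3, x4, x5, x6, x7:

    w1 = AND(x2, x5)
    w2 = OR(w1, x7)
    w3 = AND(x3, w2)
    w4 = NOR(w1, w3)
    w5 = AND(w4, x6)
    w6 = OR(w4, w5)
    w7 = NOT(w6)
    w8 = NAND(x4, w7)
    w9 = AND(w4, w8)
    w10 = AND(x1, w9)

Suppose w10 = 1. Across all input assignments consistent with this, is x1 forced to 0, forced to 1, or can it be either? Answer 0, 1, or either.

1

w10 = AND(x1, w9) must be 1, so both x1 = 1 and w9 = 1.
Every assignment with w10 = 1 has x1 = 1; there are 36 such assignment(s).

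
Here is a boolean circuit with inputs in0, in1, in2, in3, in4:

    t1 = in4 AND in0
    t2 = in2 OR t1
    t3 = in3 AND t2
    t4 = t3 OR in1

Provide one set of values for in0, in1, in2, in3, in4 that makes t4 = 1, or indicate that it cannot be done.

in0=0, in1=0, in2=1, in3=1, in4=0

t4 = t3 OR in1 must be 1, so at least one of t3, in1 is 1.
Check with in0=0, in1=0, in2=1, in3=1, in4=0:
t1 = in4 AND in0 = 0 AND 0 = 0
t2 = in2 OR t1 = 1 OR 0 = 1
t3 = in3 AND t2 = 1 AND 1 = 1
t4 = t3 OR in1 = 1 OR 0 = 1
So t4 = 1 as required.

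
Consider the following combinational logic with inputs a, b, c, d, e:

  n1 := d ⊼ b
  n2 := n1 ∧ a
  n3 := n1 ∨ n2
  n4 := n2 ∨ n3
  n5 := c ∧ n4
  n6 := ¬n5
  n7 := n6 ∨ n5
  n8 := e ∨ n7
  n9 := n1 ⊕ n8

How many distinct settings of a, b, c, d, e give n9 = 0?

24

n9 = n1 ⊕ n8 must be 0, so n1 and n8 are equal.
Enumerating the 32 input combinations, 24 give n9 = 0 and 8 give n9 = 1.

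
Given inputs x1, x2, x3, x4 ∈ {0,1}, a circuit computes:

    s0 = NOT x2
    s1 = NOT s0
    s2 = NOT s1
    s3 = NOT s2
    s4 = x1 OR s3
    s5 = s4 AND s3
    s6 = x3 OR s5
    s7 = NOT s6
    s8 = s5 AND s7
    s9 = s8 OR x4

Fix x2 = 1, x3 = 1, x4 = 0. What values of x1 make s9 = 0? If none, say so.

x1=0

s9 = s8 OR x4 must be 0, so both s8 = 0 and x4 = 0.
Check with x2 = 1, x3 = 1, x4 = 0 and x1=0:
s0 = NOT x2 = NOT 1 = 0
s1 = NOT s0 = NOT 0 = 1
s2 = NOT s1 = NOT 1 = 0
s3 = NOT s2 = NOT 0 = 1
s4 = x1 OR s3 = 0 OR 1 = 1
s5 = s4 AND s3 = 1 AND 1 = 1
s6 = x3 OR s5 = 1 OR 1 = 1
s7 = NOT s6 = NOT 1 = 0
s8 = s5 AND s7 = 1 AND 0 = 0
s9 = s8 OR x4 = 0 OR 0 = 0
So s9 = 0.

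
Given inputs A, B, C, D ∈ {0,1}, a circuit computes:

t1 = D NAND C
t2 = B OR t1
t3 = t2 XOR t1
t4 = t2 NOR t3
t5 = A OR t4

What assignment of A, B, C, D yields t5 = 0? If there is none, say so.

A=0 B=1 C=1 D=1

Check with A=0 B=1 C=1 D=1:
t1 = D NAND C = 1 NAND 1 = 0
t2 = B OR t1 = 1 OR 0 = 1
t3 = t2 XOR t1 = 1 XOR 0 = 1
t4 = t2 NOR t3 = 1 NOR 1 = 0
t5 = A OR t4 = 0 OR 0 = 0
So t5 = 0 as required.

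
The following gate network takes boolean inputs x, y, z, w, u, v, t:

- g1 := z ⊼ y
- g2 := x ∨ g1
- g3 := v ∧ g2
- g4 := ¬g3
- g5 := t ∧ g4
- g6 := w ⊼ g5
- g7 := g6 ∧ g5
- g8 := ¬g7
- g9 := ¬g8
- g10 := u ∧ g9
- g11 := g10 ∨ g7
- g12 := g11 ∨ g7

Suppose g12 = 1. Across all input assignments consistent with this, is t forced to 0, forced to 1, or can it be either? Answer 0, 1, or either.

g12 = g11 ∨ g7 must be 1, so at least one of g11, g7 is 1.
Every assignment with g12 = 1 has t = 1; there are 18 such assignment(s).

1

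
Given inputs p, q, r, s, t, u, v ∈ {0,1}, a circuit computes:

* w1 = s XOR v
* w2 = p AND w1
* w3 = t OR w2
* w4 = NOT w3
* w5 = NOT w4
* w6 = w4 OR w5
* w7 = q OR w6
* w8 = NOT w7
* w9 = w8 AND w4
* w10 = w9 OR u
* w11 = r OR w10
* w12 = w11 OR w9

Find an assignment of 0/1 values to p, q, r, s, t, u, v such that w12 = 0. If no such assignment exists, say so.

w12 = w11 OR w9 must be 0, so both w11 = 0 and w9 = 0.
w11 = r OR w10 must be 0, so both r = 0 and w10 = 0.
Check with p=1 q=1 r=0 s=1 t=1 u=0 v=0:
w1 = s XOR v = 1 XOR 0 = 1
w2 = p AND w1 = 1 AND 1 = 1
w3 = t OR w2 = 1 OR 1 = 1
w4 = NOT w3 = NOT 1 = 0
w5 = NOT w4 = NOT 0 = 1
w6 = w4 OR w5 = 0 OR 1 = 1
w7 = q OR w6 = 1 OR 1 = 1
w8 = NOT w7 = NOT 1 = 0
w9 = w8 AND w4 = 0 AND 0 = 0
w10 = w9 OR u = 0 OR 0 = 0
w11 = r OR w10 = 0 OR 0 = 0
w12 = w11 OR w9 = 0 OR 0 = 0
So w12 = 0 as required.

p=1 q=1 r=0 s=1 t=1 u=0 v=0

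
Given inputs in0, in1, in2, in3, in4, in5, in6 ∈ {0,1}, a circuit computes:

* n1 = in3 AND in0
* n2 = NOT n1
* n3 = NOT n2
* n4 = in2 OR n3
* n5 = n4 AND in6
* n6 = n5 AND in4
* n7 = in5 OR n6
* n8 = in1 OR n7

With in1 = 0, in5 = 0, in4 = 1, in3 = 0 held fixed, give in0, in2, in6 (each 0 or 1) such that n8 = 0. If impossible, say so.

Check with in1 = 0, in5 = 0, in4 = 1, in3 = 0 and in0=1, in2=1, in6=0:
n1 = in3 AND in0 = 0 AND 1 = 0
n2 = NOT n1 = NOT 0 = 1
n3 = NOT n2 = NOT 1 = 0
n4 = in2 OR n3 = 1 OR 0 = 1
n5 = n4 AND in6 = 1 AND 0 = 0
n6 = n5 AND in4 = 0 AND 1 = 0
n7 = in5 OR n6 = 0 OR 0 = 0
n8 = in1 OR n7 = 0 OR 0 = 0
So n8 = 0.

in0=1 in2=1 in6=0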